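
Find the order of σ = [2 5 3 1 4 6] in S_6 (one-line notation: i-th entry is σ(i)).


Cycle decomposition: (1 2 5 4)
Cycle lengths: 4
Order = lcm(4) = 4

ord(σ) = 4


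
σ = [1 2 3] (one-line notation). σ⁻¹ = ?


To find σ⁻¹, swap domain and range:
σ(1) = 1 → σ⁻¹(1) = 1
σ(2) = 2 → σ⁻¹(2) = 2
σ(3) = 3 → σ⁻¹(3) = 3

σ⁻¹ = [1 2 3]


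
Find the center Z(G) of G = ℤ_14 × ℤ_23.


Z(G) = {g ∈ G | gx = xg for all x ∈ G}
Direct product of abelian groups is abelian, so Z(G) = G

Z(ℤ_14 × ℤ_23) = ℤ_14 × ℤ_23


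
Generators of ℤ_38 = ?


g generates ℤ_n iff gcd(g,n) = 1
Prime factors of 38: 2, 19
Generators are g ∈ {1,...,37} not divisible by any of these primes.
Generators: {1, 3, 5, 7, 9, 11, 13, 15, 17, 21, 23, 25, 27, 29, 31, 33, 35, 37}
Number of generators = φ(38) = 18

Generators of ℤ_38 = {1, 3, 5, 7, 9, 11, 13, 15, 17, 21, 23, 25, 27, 29, 31, 33, 35, 37}


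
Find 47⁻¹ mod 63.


Use the extended Euclidean algorithm to write 1 = 47·s + 63·t; then s mod 63 is the inverse.
Euclidean algorithm:
  47 = 0·63 + 47
  63 = 1·47 + 16
  47 = 2·16 + 15
  16 = 1·15 + 1
  15 = 15·1 + 0
gcd(47,63) = 1
Back-substitution gives: 47·(-4) + 63·(3) = 1
So 47⁻¹ ≡ -4 ≡ 59 (mod 63)
Check: 47 × 59 = 2773 ≡ 1 (mod 63) ✓

47⁻¹ ≡ 59 (mod 63)


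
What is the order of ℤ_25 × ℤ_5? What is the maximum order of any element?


|ℤ_25 × ℤ_5| = 25 × 5 = 125
Max element order = lcm(25,5) = 25
Cyclic? No (gcd=5)

|ℤ_25×ℤ_5| = 125, max element order = 25


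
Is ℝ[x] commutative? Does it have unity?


Polynomial ring over ℝ (an integral domain) is a commutative integral domain with unity 1
Commutative: Yes
Integral domain: Yes
Has unity: Yes

ℝ[x]: Commutative=Yes, Unity=Yes


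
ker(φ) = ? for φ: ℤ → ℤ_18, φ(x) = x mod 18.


Kernel = preimage of identity
ker(φ) = {x ∈ ℤ : x ≡ 0 (mod 18)} = 18ℤ = {0, ±18, ±36, ...}

ker(φ) = 18ℤ


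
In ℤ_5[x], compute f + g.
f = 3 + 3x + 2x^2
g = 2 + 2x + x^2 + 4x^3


Add coefficients mod 5:
x^0: 3 + 2 = 0 (mod 5)
x^1: 3 + 2 = 0 (mod 5)
x^2: 2 + 1 = 3 (mod 5)
x^3: 0 + 4 = 4 (mod 5)
Result: 3x^2 + 4x^3

f + g = 3x^2 + 4x^3


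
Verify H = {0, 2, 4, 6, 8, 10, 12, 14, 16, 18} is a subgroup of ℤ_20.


Subgroup test for H = {0, 2, 4, 6, 8, 10, 12, 14, 16, 18} in (ℤ_20, +):
(1) 0 ∈ H? Yes
(2) Closure: for all a,b ∈ H, (a+b) mod 20 ∈ H? Yes
(3) Inverses: for all a ∈ H, -a mod 20 ∈ H? Yes

Yes, H is a subgroup of ℤ_20


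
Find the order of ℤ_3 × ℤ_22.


|A × B| = |A| · |B|
|ℤ_3 × ℤ_22| = 3 × 22 = 66

|ℤ_3 × ℤ_22| = 66


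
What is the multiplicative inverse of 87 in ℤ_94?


Use the extended Euclidean algorithm to write 1 = 87·s + 94·t; then s mod 94 is the inverse.
Euclidean algorithm:
  87 = 0·94 + 87
  94 = 1·87 + 7
  87 = 12·7 + 3
  7 = 2·3 + 1
  3 = 3·1 + 0
gcd(87,94) = 1
Back-substitution gives: 87·(-27) + 94·(25) = 1
So 87⁻¹ ≡ -27 ≡ 67 (mod 94)
Check: 87 × 67 = 5829 ≡ 1 (mod 94) ✓

87⁻¹ ≡ 67 (mod 94)


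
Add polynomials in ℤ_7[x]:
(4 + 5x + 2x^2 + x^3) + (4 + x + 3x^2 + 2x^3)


Add coefficients mod 7:
x^0: 4 + 4 = 1 (mod 7)
x^1: 5 + 1 = 6 (mod 7)
x^2: 2 + 3 = 5 (mod 7)
x^3: 1 + 2 = 3 (mod 7)
Result: 1 + 6x + 5x^2 + 3x^3

f + g = 1 + 6x + 5x^2 + 3x^3


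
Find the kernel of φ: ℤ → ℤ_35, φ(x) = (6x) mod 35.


Kernel = preimage of identity
ker(φ) = {x ∈ ℤ : 6x ≡ 0 (mod 35)}. gcd(6,35) = 1, so 6x ≡ 0 (mod 35) ⟺ x ≡ 0 (mod 35/1 = 35). Hence ker(φ) = 35ℤ

ker(φ) = 35ℤ


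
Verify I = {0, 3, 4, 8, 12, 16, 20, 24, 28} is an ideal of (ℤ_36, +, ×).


Check ideal conditions for I = {0, 3, 4, 8, 12, 16, 20, 24, 28} in ℤ_36:
(1) I is an additive subgroup? No
(2) For r ∈ ℤ_36 and a ∈ I: r·a ∈ I? No  [counterexample: r=2, a=3, r·a mod 36 = 6 ∉ I]

No, I is not an ideal of ℤ_36


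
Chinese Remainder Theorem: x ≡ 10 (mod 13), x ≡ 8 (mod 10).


m₁ = 13, m₂ = 10, gcd = 1, so CRT applies. M = m₁·m₂ = 130
Let M₁ = M/m₁ = 10, M₂ = M/m₂ = 13
Find y₁ ≡ M₁⁻¹ (mod m₁): 10⁻¹ ≡ 4 (mod 13)
Find y₂ ≡ M₂⁻¹ (mod m₂): 13⁻¹ ≡ 7 (mod 10)
x = a₁·M₁·y₁ + a₂·M₂·y₂ = 10·10·4 + 8·13·7 = 1128
Reduce mod 130: x ≡ 88
Check: 88 mod 13 = 10 ✓, 88 mod 10 = 8 ✓

x ≡ 88 (mod 130)


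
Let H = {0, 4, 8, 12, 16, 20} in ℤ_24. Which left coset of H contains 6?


6 + H = {6 + h (mod 24) : h ∈ H}
6+0=6, 6+4=10, 6+8=14, 6+12=18, 6+16=22, 6+20=2
6 + H = {2, 6, 10, 14, 18, 22} = 2 + H

6 + H = {2, 6, 10, 14, 18, 22}


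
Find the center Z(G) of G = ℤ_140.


Z(G) = {g ∈ G | gx = xg for all x ∈ G}
ℤ_140 is abelian, so Z(G) = G

Z(ℤ_140) = ℤ_140


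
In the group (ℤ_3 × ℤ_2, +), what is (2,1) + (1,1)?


Operation: componentwise addition mod (3, 2)
(2,1) + (1,1) = ((a₁+b₁) mod 3, (a₂+b₂) mod 2) with a = (2,1), b = (1,1)

(2,1) + (1,1) = (0,0)


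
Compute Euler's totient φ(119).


Factor n: 119 = 7 × 17
φ(n) = n · ∏(1 - 1/p) over distinct primes p | n
φ(119) = 119 · (1 - 1/7) · (1 - 1/17) = 96

φ(119) = 96


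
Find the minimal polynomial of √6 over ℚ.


√6 satisfies x² - 6 = 0, irreducible over ℚ since 6 is squarefree

Minimal polynomial: x² - 6


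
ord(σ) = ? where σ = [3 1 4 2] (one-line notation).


Cycle decomposition: (1 3 4 2)
Cycle lengths: 4
Order = lcm(4) = 4

ord(σ) = 4


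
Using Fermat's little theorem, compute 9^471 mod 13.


Fermat's little theorem: if p is prime and gcd(a,p)=1, then a^(p-1) ≡ 1 (mod p)
p = 13 is prime, gcd(9,13) = 1
Reduce exponent: 471 mod 12 = 3
So 9^471 ≡ 9^3 (mod 13)
9^3 mod 13 = 1

9^471 ≡ 1 (mod 13)


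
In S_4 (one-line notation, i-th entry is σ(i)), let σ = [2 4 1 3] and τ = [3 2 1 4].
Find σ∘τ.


σ∘τ: apply τ first, then σ
1 →τ 3 →σ 1
2 →τ 2 →σ 4
3 →τ 1 →σ 2
4 →τ 4 →σ 3

σ∘τ = [1 4 2 3]


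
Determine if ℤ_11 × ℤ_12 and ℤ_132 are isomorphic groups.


Comparing ℤ_11 × ℤ_12 and ℤ_132:
gcd(11,12) = 1, so ℤ_11 × ℤ_12 ≅ ℤ_132 (CRT)

Yes, ℤ_11 × ℤ_12 ≅ ℤ_132


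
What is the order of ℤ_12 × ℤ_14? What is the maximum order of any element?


|ℤ_12 × ℤ_14| = 12 × 14 = 168
Max element order = lcm(12,14) = 84
Cyclic? No (gcd=2)

|ℤ_12×ℤ_14| = 168, max element order = 84


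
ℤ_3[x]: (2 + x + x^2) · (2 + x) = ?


Expand and collect like terms; reduce coefficients mod 3:
x^0: 2·2 = 4 ≡ 1 (mod 3)
x^1: 2·1 + 1·2 = 4 ≡ 1 (mod 3)
x^2: 1·1 + 1·2 = 3 ≡ 0 (mod 3)
x^3: 1·1 = 1 ≡ 1 (mod 3)
Result: 1 + x + x^3

f · g = 1 + x + x^3


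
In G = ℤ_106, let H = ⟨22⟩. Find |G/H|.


|⟨22⟩| = n / gcd(22, 106) = 106 / 2 = 53
H is normal (ℤ_106 is abelian).
|G/H| = |G| / |H| = 106 / 53 = 2

|G/H| = 2


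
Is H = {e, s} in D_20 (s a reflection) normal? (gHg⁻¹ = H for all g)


H = {e, s} in D_20 (s a reflection)
r·s·r⁻¹ = sr⁻² ≠ s for n ≥ 3, so {e, s} is not closed under conjugation

No, not a normal subgroup


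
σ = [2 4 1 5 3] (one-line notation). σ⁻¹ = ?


To find σ⁻¹, swap domain and range:
σ(1) = 2 → σ⁻¹(2) = 1
σ(2) = 4 → σ⁻¹(4) = 2
σ(3) = 1 → σ⁻¹(1) = 3
σ(4) = 5 → σ⁻¹(5) = 4
σ(5) = 3 → σ⁻¹(3) = 5

σ⁻¹ = [3 1 5 2 4]


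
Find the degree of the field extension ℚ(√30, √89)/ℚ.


[ℚ(√30,√89):ℚ] = [ℚ(√30,√89):ℚ(√30)]·[ℚ(√30):ℚ] = 2·2 = 4

[ℚ(√30, √89)/ℚ] = 4


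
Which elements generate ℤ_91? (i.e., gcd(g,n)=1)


g generates ℤ_n iff gcd(g,n) = 1
Prime factors of 91: 7, 13
Generators are g ∈ {1,...,90} not divisible by any of these primes.
Generators: {1, 2, 3, 4, 5, 6, 8, 9, 10, 11, 12, 15, 16, 17, 18, 19, 20, 22, 23, 24, 25, 27, 29, 30, 31, 32, 33, 34, 36, 37, 38, 40, 41, 43, 44, 45, 46, 47, 48, 50, 51, 53, 54, 55, 57, 58, 59, 60, 61, 62, 64, 66, 67, 68, 69, 71, 72, 73, 74, 75, 76, 79, 80, 81, 82, 83, 85, 86, 87, 88, 89, 90}
Number of generators = φ(91) = 72

Generators of ℤ_91 = {1, 2, 3, 4, 5, 6, 8, 9, 10, 11, 12, 15, 16, 17, 18, 19, 20, 22, 23, 24, 25, 27, 29, 30, 31, 32, 33, 34, 36, 37, 38, 40, 41, 43, 44, 45, 46, 47, 48, 50, 51, 53, 54, 55, 57, 58, 59, 60, 61, 62, 64, 66, 67, 68, 69, 71, 72, 73, 74, 75, 76, 79, 80, 81, 82, 83, 85, 86, 87, 88, 89, 90}


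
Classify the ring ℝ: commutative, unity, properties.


ℝ is a field: commutative, has unity, every nonzero element is a unit (hence an integral domain)
Commutative: Yes
Integral domain: Yes
Has unity: Yes

ℝ: Commutative=Yes, Unity=Yes


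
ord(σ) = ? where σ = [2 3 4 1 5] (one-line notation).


Cycle decomposition: (1 2 3 4)
Cycle lengths: 4
Order = lcm(4) = 4

ord(σ) = 4


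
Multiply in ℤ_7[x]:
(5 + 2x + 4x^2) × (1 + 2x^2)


Expand and collect like terms; reduce coefficients mod 7:
x^0: 5·1 = 5 ≡ 5 (mod 7)
x^1: 5·0 + 2·1 = 2 ≡ 2 (mod 7)
x^2: 5·2 + 2·0 + 4·1 = 14 ≡ 0 (mod 7)
x^3: 2·2 + 4·0 = 4 ≡ 4 (mod 7)
x^4: 4·2 = 8 ≡ 1 (mod 7)
Result: 5 + 2x + 4x^3 + x^4

f · g = 5 + 2x + 4x^3 + x^4


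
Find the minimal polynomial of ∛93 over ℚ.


∛93 satisfies x³ - 93 = 0, irreducible over ℚ (no rational root; 93 is not a perfect cube)

Minimal polynomial: x³ - 93


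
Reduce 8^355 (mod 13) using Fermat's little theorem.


Fermat's little theorem: if p is prime and gcd(a,p)=1, then a^(p-1) ≡ 1 (mod p)
p = 13 is prime, gcd(8,13) = 1
Reduce exponent: 355 mod 12 = 7
So 8^355 ≡ 8^7 (mod 13)
8^7 mod 13 = 5

8^355 ≡ 5 (mod 13)


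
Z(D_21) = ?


Z(G) = {g ∈ G | gx = xg for all x ∈ G}
For odd n, Z(D_n) = {e}: no nontrivial rotation commutes with all reflections

Z(D_21) = {e}


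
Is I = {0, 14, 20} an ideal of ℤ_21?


Check ideal conditions for I = {0, 14, 20} in ℤ_21:
(1) I is an additive subgroup? No
(2) For r ∈ ℤ_21 and a ∈ I: r·a ∈ I? No  [counterexample: r=2, a=14, r·a mod 21 = 7 ∉ I]

No, I is not an ideal of ℤ_21


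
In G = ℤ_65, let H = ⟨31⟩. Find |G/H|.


|⟨31⟩| = n / gcd(31, 65) = 65 / 1 = 65
H is normal (ℤ_65 is abelian).
|G/H| = |G| / |H| = 65 / 65 = 1

|G/H| = 1


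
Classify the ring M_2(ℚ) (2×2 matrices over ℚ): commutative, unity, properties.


Matrix multiplication is non-commutative for n ≥ 2; the identity matrix I is the unity; singular matrices give zero divisors, so not an integral domain
Commutative: No
Integral domain: No
Has unity: Yes

M_2(ℚ) (2×2 matrices over ℚ): Commutative=No, Unity=Yes


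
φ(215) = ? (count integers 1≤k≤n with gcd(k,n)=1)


Factor n: 215 = 5 × 43
φ(n) = n · ∏(1 - 1/p) over distinct primes p | n
φ(215) = 215 · (1 - 1/5) · (1 - 1/43) = 168

φ(215) = 168


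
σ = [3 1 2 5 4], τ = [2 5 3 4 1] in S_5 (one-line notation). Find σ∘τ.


σ∘τ: apply τ first, then σ
1 →τ 2 →σ 1
2 →τ 5 →σ 4
3 →τ 3 →σ 2
4 →τ 4 →σ 5
5 →τ 1 →σ 3

σ∘τ = [1 4 2 5 3]


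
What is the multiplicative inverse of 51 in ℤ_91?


Use the extended Euclidean algorithm to write 1 = 51·s + 91·t; then s mod 91 is the inverse.
Euclidean algorithm:
  51 = 0·91 + 51
  91 = 1·51 + 40
  51 = 1·40 + 11
  40 = 3·11 + 7
  11 = 1·7 + 4
  7 = 1·4 + 3
  4 = 1·3 + 1
  3 = 3·1 + 0
gcd(51,91) = 1
Back-substitution gives: 51·(25) + 91·(-14) = 1
So 51⁻¹ ≡ 25 ≡ 25 (mod 91)
Check: 51 × 25 = 1275 ≡ 1 (mod 91) ✓

51⁻¹ ≡ 25 (mod 91)


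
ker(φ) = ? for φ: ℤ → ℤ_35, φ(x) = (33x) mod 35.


Kernel = preimage of identity
ker(φ) = {x ∈ ℤ : 33x ≡ 0 (mod 35)}. gcd(33,35) = 1, so 33x ≡ 0 (mod 35) ⟺ x ≡ 0 (mod 35/1 = 35). Hence ker(φ) = 35ℤ

ker(φ) = 35ℤ


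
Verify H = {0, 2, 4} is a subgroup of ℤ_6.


Subgroup test for H = {0, 2, 4} in (ℤ_6, +):
(1) 0 ∈ H? Yes
(2) Closure: for all a,b ∈ H, (a+b) mod 6 ∈ H? Yes
(3) Inverses: for all a ∈ H, -a mod 6 ∈ H? Yes

Yes, H is a subgroup of ℤ_6


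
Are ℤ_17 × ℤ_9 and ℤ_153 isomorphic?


Comparing ℤ_17 × ℤ_9 and ℤ_153:
gcd(17,9) = 1, so ℤ_17 × ℤ_9 ≅ ℤ_153 (CRT)

Yes, ℤ_17 × ℤ_9 ≅ ℤ_153


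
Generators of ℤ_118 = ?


g generates ℤ_n iff gcd(g,n) = 1
Prime factors of 118: 2, 59
Generators are g ∈ {1,...,117} not divisible by any of these primes.
Generators: {1, 3, 5, 7, 9, 11, 13, 15, 17, 19, 21, 23, 25, 27, 29, 31, 33, 35, 37, 39, 41, 43, 45, 47, 49, 51, 53, 55, 57, 61, 63, 65, 67, 69, 71, 73, 75, 77, 79, 81, 83, 85, 87, 89, 91, 93, 95, 97, 99, 101, 103, 105, 107, 109, 111, 113, 115, 117}
Number of generators = φ(118) = 58

Generators of ℤ_118 = {1, 3, 5, 7, 9, 11, 13, 15, 17, 19, 21, 23, 25, 27, 29, 31, 33, 35, 37, 39, 41, 43, 45, 47, 49, 51, 53, 55, 57, 61, 63, 65, 67, 69, 71, 73, 75, 77, 79, 81, 83, 85, 87, 89, 91, 93, 95, 97, 99, 101, 103, 105, 107, 109, 111, 113, 115, 117}


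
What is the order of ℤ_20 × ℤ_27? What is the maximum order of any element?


|ℤ_20 × ℤ_27| = 20 × 27 = 540
Max element order = lcm(20,27) = 540
Cyclic? Yes (gcd=1)

|ℤ_20×ℤ_27| = 540, max element order = 540


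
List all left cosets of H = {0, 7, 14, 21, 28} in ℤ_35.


H = {0, 7, 14, 21, 28}, |H| = 5
Number of cosets = |G|/|H| = 35/5 = 7
0 + H = {0, 7, 14, 21, 28}
1 + H = {1, 8, 15, 22, 29}
2 + H = {2, 9, 16, 23, 30}
3 + H = {3, 10, 17, 24, 31}
4 + H = {4, 11, 18, 25, 32}
5 + H = {5, 12, 19, 26, 33}
6 + H = {6, 13, 20, 27, 34}

Cosets: 0+H={0,7,14,21,28}; 1+H={1,8,15,22,29}; 2+H={2,9,16,23,30}; 3+H={3,10,17,24,31}; 4+H={4,11,18,25,32}; 5+H={5,12,19,26,33}; 6+H={6,13,20,27,34}


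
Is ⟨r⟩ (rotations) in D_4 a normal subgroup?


H = ⟨r⟩ (rotations) in D_4
The rotation subgroup ⟨r⟩ has index 2 in D_4, so it is normal

Yes, normal subgroup


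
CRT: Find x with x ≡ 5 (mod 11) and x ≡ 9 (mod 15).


m₁ = 11, m₂ = 15, gcd = 1, so CRT applies. M = m₁·m₂ = 165
Let M₁ = M/m₁ = 15, M₂ = M/m₂ = 11
Find y₁ ≡ M₁⁻¹ (mod m₁): 15⁻¹ ≡ 3 (mod 11)
Find y₂ ≡ M₂⁻¹ (mod m₂): 11⁻¹ ≡ 11 (mod 15)
x = a₁·M₁·y₁ + a₂·M₂·y₂ = 5·15·3 + 9·11·11 = 1314
Reduce mod 165: x ≡ 159
Check: 159 mod 11 = 5 ✓, 159 mod 15 = 9 ✓

x ≡ 159 (mod 165)


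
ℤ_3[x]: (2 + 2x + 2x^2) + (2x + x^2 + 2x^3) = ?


Add coefficients mod 3:
x^0: 2 + 0 = 2 (mod 3)
x^1: 2 + 2 = 1 (mod 3)
x^2: 2 + 1 = 0 (mod 3)
x^3: 0 + 2 = 2 (mod 3)
Result: 2 + x + 2x^3

f + g = 2 + x + 2x^3


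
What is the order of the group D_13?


|D_n| = 2n (n rotations and n reflections)
|D_13| = 2×13 = 26

|D_13| = 26


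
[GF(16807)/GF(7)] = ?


GF(16807) = GF(7^5), so the extension degree is 5

[GF(16807)/GF(7)] = 5


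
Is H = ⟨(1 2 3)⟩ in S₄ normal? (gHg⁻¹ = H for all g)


H = ⟨(1 2 3)⟩ in S₄
(1 4)(1 2 3)(1 4)⁻¹ = (4 2 3) ∉ ⟨(1 2 3)⟩

No, not a normal subgroup


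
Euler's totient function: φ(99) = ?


Factor n: 99 = 3^2 × 11
φ(n) = n · ∏(1 - 1/p) over distinct primes p | n
φ(99) = 99 · (1 - 1/3) · (1 - 1/11) = 60

φ(99) = 60


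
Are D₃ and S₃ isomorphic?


Comparing D₃ and S₃:
Both are the unique non-abelian group of order 6

Yes, D₃ ≅ S₃


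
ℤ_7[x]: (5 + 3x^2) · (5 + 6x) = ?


Expand and collect like terms; reduce coefficients mod 7:
x^0: 5·5 = 25 ≡ 4 (mod 7)
x^1: 5·6 + 0·5 = 30 ≡ 2 (mod 7)
x^2: 0·6 + 3·5 = 15 ≡ 1 (mod 7)
x^3: 3·6 = 18 ≡ 4 (mod 7)
Result: 4 + 2x + x^2 + 4x^3

f · g = 4 + 2x + x^2 + 4x^3


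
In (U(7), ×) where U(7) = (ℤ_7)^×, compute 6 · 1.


Operation: multiplication mod 7
6 · 1 = (a × b) mod 7 with a = 6, b = 1

6 · 1 = 6


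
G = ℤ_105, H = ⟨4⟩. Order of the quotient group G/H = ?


|⟨4⟩| = n / gcd(4, 105) = 105 / 1 = 105
H is normal (ℤ_105 is abelian).
|G/H| = |G| / |H| = 105 / 105 = 1

|G/H| = 1


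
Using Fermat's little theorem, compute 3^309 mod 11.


Fermat's little theorem: if p is prime and gcd(a,p)=1, then a^(p-1) ≡ 1 (mod p)
p = 11 is prime, gcd(3,11) = 1
Reduce exponent: 309 mod 10 = 9
So 3^309 ≡ 3^9 (mod 11)
3^9 mod 11 = 4

3^309 ≡ 4 (mod 11)


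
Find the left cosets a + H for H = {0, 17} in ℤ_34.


H = {0, 17}, |H| = 2
Number of cosets = |G|/|H| = 34/2 = 17
0 + H = {0, 17}
1 + H = {1, 18}
2 + H = {2, 19}
3 + H = {3, 20}
4 + H = {4, 21}
5 + H = {5, 22}
6 + H = {6, 23}
7 + H = {7, 24}
8 + H = {8, 25}
9 + H = {9, 26}
10 + H = {10, 27}
11 + H = {11, 28}
12 + H = {12, 29}
13 + H = {13, 30}
14 + H = {14, 31}
15 + H = {15, 32}
16 + H = {16, 33}

Cosets: 0+H={0,17}; 1+H={1,18}; 2+H={2,19}; 3+H={3,20}; 4+H={4,21}; 5+H={5,22}; 6+H={6,23}; 7+H={7,24}; 8+H={8,25}; 9+H={9,26}; 10+H={10,27}; 11+H={11,28}; 12+H={12,29}; 13+H={13,30}; 14+H={14,31}; 15+H={15,32}; 16+H={16,33}


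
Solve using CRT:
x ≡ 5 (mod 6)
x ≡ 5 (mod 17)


m₁ = 6, m₂ = 17, gcd = 1, so CRT applies. M = m₁·m₂ = 102
Let M₁ = M/m₁ = 17, M₂ = M/m₂ = 6
Find y₁ ≡ M₁⁻¹ (mod m₁): 17⁻¹ ≡ 5 (mod 6)
Find y₂ ≡ M₂⁻¹ (mod m₂): 6⁻¹ ≡ 3 (mod 17)
x = a₁·M₁·y₁ + a₂·M₂·y₂ = 5·17·5 + 5·6·3 = 515
Reduce mod 102: x ≡ 5
Check: 5 mod 6 = 5 ✓, 5 mod 17 = 5 ✓

x ≡ 5 (mod 102)


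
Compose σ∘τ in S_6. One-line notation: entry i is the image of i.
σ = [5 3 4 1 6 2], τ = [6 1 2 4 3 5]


σ∘τ: apply τ first, then σ
1 →τ 6 →σ 2
2 →τ 1 →σ 5
3 →τ 2 →σ 3
4 →τ 4 →σ 1
5 →τ 3 →σ 4
6 →τ 5 →σ 6

σ∘τ = [2 5 3 1 4 6]


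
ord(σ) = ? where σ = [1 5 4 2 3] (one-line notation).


Cycle decomposition: (2 5 3 4)
Cycle lengths: 4
Order = lcm(4) = 4

ord(σ) = 4


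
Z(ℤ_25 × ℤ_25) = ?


Z(G) = {g ∈ G | gx = xg for all x ∈ G}
Direct product of abelian groups is abelian, so Z(G) = G

Z(ℤ_25 × ℤ_25) = ℤ_25 × ℤ_25


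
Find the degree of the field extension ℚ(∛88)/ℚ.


∛88 has minimal polynomial x³ - 88 (irreducible over ℚ since 88 is not a perfect cube)

[ℚ(∛88)/ℚ] = 3


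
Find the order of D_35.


|D_n| = 2n (n rotations and n reflections)
|D_35| = 2×35 = 70

|D_35| = 70


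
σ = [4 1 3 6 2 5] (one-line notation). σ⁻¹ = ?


To find σ⁻¹, swap domain and range:
σ(1) = 4 → σ⁻¹(4) = 1
σ(2) = 1 → σ⁻¹(1) = 2
σ(3) = 3 → σ⁻¹(3) = 3
σ(4) = 6 → σ⁻¹(6) = 4
σ(5) = 2 → σ⁻¹(2) = 5
σ(6) = 5 → σ⁻¹(5) = 6

σ⁻¹ = [2 5 3 1 6 4]


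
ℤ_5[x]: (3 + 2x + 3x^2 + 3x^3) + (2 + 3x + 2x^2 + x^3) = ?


Add coefficients mod 5:
x^0: 3 + 2 = 0 (mod 5)
x^1: 2 + 3 = 0 (mod 5)
x^2: 3 + 2 = 0 (mod 5)
x^3: 3 + 1 = 4 (mod 5)
Result: 4x^3

f + g = 4x^3


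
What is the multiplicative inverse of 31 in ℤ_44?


Use the extended Euclidean algorithm to write 1 = 31·s + 44·t; then s mod 44 is the inverse.
Euclidean algorithm:
  31 = 0·44 + 31
  44 = 1·31 + 13
  31 = 2·13 + 5
  13 = 2·5 + 3
  5 = 1·3 + 2
  3 = 1·2 + 1
  2 = 2·1 + 0
gcd(31,44) = 1
Back-substitution gives: 31·(-17) + 44·(12) = 1
So 31⁻¹ ≡ -17 ≡ 27 (mod 44)
Check: 31 × 27 = 837 ≡ 1 (mod 44) ✓

31⁻¹ ≡ 27 (mod 44)


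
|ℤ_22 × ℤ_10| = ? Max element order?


|ℤ_22 × ℤ_10| = 22 × 10 = 220
Max element order = lcm(22,10) = 110
Cyclic? No (gcd=2)

|ℤ_22×ℤ_10| = 220, max element order = 110


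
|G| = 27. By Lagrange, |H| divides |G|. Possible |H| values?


Lagrange's theorem: |H| divides |G|
|G| = 27
Divisors of 27: 1, 3, 9, 27

Possible subgroup orders: {1, 3, 9, 27}


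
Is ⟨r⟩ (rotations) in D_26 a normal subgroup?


H = ⟨r⟩ (rotations) in D_26
The rotation subgroup ⟨r⟩ has index 2 in D_26, so it is normal

Yes, normal subgroup


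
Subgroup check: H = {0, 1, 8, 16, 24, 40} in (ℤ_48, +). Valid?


Subgroup test for H = {0, 1, 8, 16, 24, 40} in (ℤ_48, +):
(1) 0 ∈ H? Yes
(2) Closure: for all a,b ∈ H, (a+b) mod 48 ∈ H? No  [counterexample: 1 + 1 = 2 ∉ H]
(3) Inverses: for all a ∈ H, -a mod 48 ∈ H? No

No, H is not a subgroup of ℤ_48


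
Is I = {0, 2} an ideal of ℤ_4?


Check ideal conditions for I = {0, 2} in ℤ_4:
(1) I is an additive subgroup? Yes
(2) For r ∈ ℤ_4 and a ∈ I: r·a ∈ I? Yes

Yes, I is an ideal of ℤ_4


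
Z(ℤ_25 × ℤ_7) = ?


Z(G) = {g ∈ G | gx = xg for all x ∈ G}
Direct product of abelian groups is abelian, so Z(G) = G

Z(ℤ_25 × ℤ_7) = ℤ_25 × ℤ_7


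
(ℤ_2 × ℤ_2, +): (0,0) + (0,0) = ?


Operation: componentwise addition mod (2, 2)
(0,0) + (0,0) = ((a₁+b₁) mod 2, (a₂+b₂) mod 2) with a = (0,0), b = (0,0)

(0,0) + (0,0) = (0,0)


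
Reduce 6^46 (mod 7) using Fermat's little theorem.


Fermat's little theorem: if p is prime and gcd(a,p)=1, then a^(p-1) ≡ 1 (mod p)
p = 7 is prime, gcd(6,7) = 1
Reduce exponent: 46 mod 6 = 4
So 6^46 ≡ 6^4 (mod 7)
6^4 mod 7 = 1

6^46 ≡ 1 (mod 7)


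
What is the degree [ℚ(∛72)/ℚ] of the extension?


∛72 has minimal polynomial x³ - 72 (irreducible over ℚ since 72 is not a perfect cube)

[ℚ(∛72)/ℚ] = 3


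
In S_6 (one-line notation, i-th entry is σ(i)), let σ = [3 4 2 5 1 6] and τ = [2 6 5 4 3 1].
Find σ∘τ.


σ∘τ: apply τ first, then σ
1 →τ 2 →σ 4
2 →τ 6 →σ 6
3 →τ 5 →σ 1
4 →τ 4 →σ 5
5 →τ 3 →σ 2
6 →τ 1 →σ 3

σ∘τ = [4 6 1 5 2 3]


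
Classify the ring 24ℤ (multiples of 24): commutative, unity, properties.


24ℤ is a commutative ring under +,× but has no multiplicative identity (1 ∉ 24ℤ); it has no zero divisors, but without unity it is not an integral domain
Commutative: Yes
Integral domain: No
Has unity: No

24ℤ (multiples of 24): Commutative=Yes, Unity=No


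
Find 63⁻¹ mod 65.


Use the extended Euclidean algorithm to write 1 = 63·s + 65·t; then s mod 65 is the inverse.
Euclidean algorithm:
  63 = 0·65 + 63
  65 = 1·63 + 2
  63 = 31·2 + 1
  2 = 2·1 + 0
gcd(63,65) = 1
Back-substitution gives: 63·(32) + 65·(-31) = 1
So 63⁻¹ ≡ 32 ≡ 32 (mod 65)
Check: 63 × 32 = 2016 ≡ 1 (mod 65) ✓

63⁻¹ ≡ 32 (mod 65)


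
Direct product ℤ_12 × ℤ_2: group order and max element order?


|ℤ_12 × ℤ_2| = 12 × 2 = 24
Max element order = lcm(12,2) = 12
Cyclic? No (gcd=2)

|ℤ_12×ℤ_2| = 24, max element order = 12


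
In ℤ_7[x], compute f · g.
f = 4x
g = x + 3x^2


Expand and collect like terms; reduce coefficients mod 7:
x^0: 0·0 = 0 ≡ 0 (mod 7)
x^1: 0·1 + 4·0 = 0 ≡ 0 (mod 7)
x^2: 0·3 + 4·1 = 4 ≡ 4 (mod 7)
x^3: 4·3 = 12 ≡ 5 (mod 7)
Result: 4x^2 + 5x^3

f · g = 4x^2 + 5x^3


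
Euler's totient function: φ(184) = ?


Factor n: 184 = 2^3 × 23
φ(n) = n · ∏(1 - 1/p) over distinct primes p | n
φ(184) = 184 · (1 - 1/2) · (1 - 1/23) = 88

φ(184) = 88


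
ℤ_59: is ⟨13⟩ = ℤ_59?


g generates ℤ_n iff gcd(g, n) = 1
gcd(13, 59) = 1
Since gcd = 1, 13 is a generator.

Yes, 13 generates ℤ_59


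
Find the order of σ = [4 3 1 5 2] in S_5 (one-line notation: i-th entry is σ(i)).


Cycle decomposition: (1 4 5 2 3)
Cycle lengths: 5
Order = lcm(5) = 5

ord(σ) = 5


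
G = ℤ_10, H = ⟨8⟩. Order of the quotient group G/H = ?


|⟨8⟩| = n / gcd(8, 10) = 10 / 2 = 5
H is normal (ℤ_10 is abelian).
|G/H| = |G| / |H| = 10 / 5 = 2

|G/H| = 2


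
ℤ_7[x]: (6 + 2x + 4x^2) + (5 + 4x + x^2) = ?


Add coefficients mod 7:
x^0: 6 + 5 = 4 (mod 7)
x^1: 2 + 4 = 6 (mod 7)
x^2: 4 + 1 = 5 (mod 7)
Result: 4 + 6x + 5x^2

f + g = 4 + 6x + 5x^2


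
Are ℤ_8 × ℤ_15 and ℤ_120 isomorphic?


Comparing ℤ_8 × ℤ_15 and ℤ_120:
gcd(8,15) = 1, so ℤ_8 × ℤ_15 ≅ ℤ_120 (CRT)

Yes, ℤ_8 × ℤ_15 ≅ ℤ_120


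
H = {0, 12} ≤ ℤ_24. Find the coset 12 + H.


12 + H = {12 + h (mod 24) : h ∈ H}
12+0=12, 12+12=0
12 + H = {0, 12} = 0 + H

12 + H = {0, 12}


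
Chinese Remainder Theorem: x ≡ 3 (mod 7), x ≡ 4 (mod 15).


m₁ = 7, m₂ = 15, gcd = 1, so CRT applies. M = m₁·m₂ = 105
Let M₁ = M/m₁ = 15, M₂ = M/m₂ = 7
Find y₁ ≡ M₁⁻¹ (mod m₁): 15⁻¹ ≡ 1 (mod 7)
Find y₂ ≡ M₂⁻¹ (mod m₂): 7⁻¹ ≡ 13 (mod 15)
x = a₁·M₁·y₁ + a₂·M₂·y₂ = 3·15·1 + 4·7·13 = 409
Reduce mod 105: x ≡ 94
Check: 94 mod 7 = 3 ✓, 94 mod 15 = 4 ✓

x ≡ 94 (mod 105)


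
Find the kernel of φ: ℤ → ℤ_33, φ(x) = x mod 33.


Kernel = preimage of identity
ker(φ) = {x ∈ ℤ : x ≡ 0 (mod 33)} = 33ℤ = {0, ±33, ±66, ...}

ker(φ) = 33ℤ


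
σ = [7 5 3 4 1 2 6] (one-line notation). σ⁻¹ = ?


To find σ⁻¹, swap domain and range:
σ(1) = 7 → σ⁻¹(7) = 1
σ(2) = 5 → σ⁻¹(5) = 2
σ(3) = 3 → σ⁻¹(3) = 3
σ(4) = 4 → σ⁻¹(4) = 4
σ(5) = 1 → σ⁻¹(1) = 5
σ(6) = 2 → σ⁻¹(2) = 6
σ(7) = 6 → σ⁻¹(6) = 7

σ⁻¹ = [5 6 3 4 2 7 1]


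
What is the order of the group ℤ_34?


ℤ_n has n elements.

|ℤ_34| = 34


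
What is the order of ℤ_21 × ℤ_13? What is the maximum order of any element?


|ℤ_21 × ℤ_13| = 21 × 13 = 273
Max element order = lcm(21,13) = 273
Cyclic? Yes (gcd=1)

|ℤ_21×ℤ_13| = 273, max element order = 273


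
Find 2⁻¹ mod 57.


Use the extended Euclidean algorithm to write 1 = 2·s + 57·t; then s mod 57 is the inverse.
Euclidean algorithm:
  2 = 0·57 + 2
  57 = 28·2 + 1
  2 = 2·1 + 0
gcd(2,57) = 1
Back-substitution gives: 2·(-28) + 57·(1) = 1
So 2⁻¹ ≡ -28 ≡ 29 (mod 57)
Check: 2 × 29 = 58 ≡ 1 (mod 57) ✓

2⁻¹ ≡ 29 (mod 57)


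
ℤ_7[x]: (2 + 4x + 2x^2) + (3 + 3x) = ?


Add coefficients mod 7:
x^0: 2 + 3 = 5 (mod 7)
x^1: 4 + 3 = 0 (mod 7)
x^2: 2 + 0 = 2 (mod 7)
Result: 5 + 2x^2

f + g = 5 + 2x^2


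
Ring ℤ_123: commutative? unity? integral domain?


ℤ_123 is a commutative ring with unity 1; 123 = 3×41 is composite, so 3·41 ≡ 0 gives zero divisors (not an integral domain)
Commutative: Yes
Integral domain: No
Has unity: Yes

ℤ_123: Commutative=Yes, Unity=Yes


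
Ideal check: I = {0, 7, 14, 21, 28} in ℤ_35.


Check ideal conditions for I = {0, 7, 14, 21, 28} in ℤ_35:
(1) I is an additive subgroup? Yes
(2) For r ∈ ℤ_35 and a ∈ I: r·a ∈ I? Yes

Yes, I is an ideal of ℤ_35


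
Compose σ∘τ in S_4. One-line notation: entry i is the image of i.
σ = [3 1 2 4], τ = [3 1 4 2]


σ∘τ: apply τ first, then σ
1 →τ 3 →σ 2
2 →τ 1 →σ 3
3 →τ 4 →σ 4
4 →τ 2 →σ 1

σ∘τ = [2 3 4 1]


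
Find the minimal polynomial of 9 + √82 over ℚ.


Let α = 9 + √82. Then α - 9 = √82, so (α - 9)² = 82, giving α² - 18α - 1 = 0. Degree 2 and α ∉ ℚ, so this is the minimal polynomial.

Minimal polynomial: x² - 18x - 1


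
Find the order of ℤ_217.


ℤ_n has n elements.

|ℤ_217| = 217


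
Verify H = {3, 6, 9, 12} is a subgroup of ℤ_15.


Subgroup test for H = {3, 6, 9, 12} in (ℤ_15, +):
(1) 0 ∈ H? No
(2) Closure: for all a,b ∈ H, (a+b) mod 15 ∈ H? No  [counterexample: 3 + 12 = 0 ∉ H]
(3) Inverses: for all a ∈ H, -a mod 15 ∈ H? Yes

No, H is not a subgroup of ℤ_15


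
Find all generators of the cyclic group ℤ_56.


g generates ℤ_n iff gcd(g,n) = 1
Prime factors of 56: 2, 7
Generators are g ∈ {1,...,55} not divisible by any of these primes.
Generators: {1, 3, 5, 9, 11, 13, 15, 17, 19, 23, 25, 27, 29, 31, 33, 37, 39, 41, 43, 45, 47, 51, 53, 55}
Number of generators = φ(56) = 24

Generators of ℤ_56 = {1, 3, 5, 9, 11, 13, 15, 17, 19, 23, 25, 27, 29, 31, 33, 37, 39, 41, 43, 45, 47, 51, 53, 55}


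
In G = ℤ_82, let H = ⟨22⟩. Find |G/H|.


|⟨22⟩| = n / gcd(22, 82) = 82 / 2 = 41
H is normal (ℤ_82 is abelian).
|G/H| = |G| / |H| = 82 / 41 = 2

|G/H| = 2


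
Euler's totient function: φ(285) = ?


Factor n: 285 = 3 × 5 × 19
φ(n) = n · ∏(1 - 1/p) over distinct primes p | n
φ(285) = 285 · (1 - 1/3) · (1 - 1/5) · (1 - 1/19) = 144

φ(285) = 144


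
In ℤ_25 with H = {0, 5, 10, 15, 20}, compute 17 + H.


17 + H = {17 + h (mod 25) : h ∈ H}
17+0=17, 17+5=22, 17+10=2, 17+15=7, 17+20=12
17 + H = {2, 7, 12, 17, 22} = 2 + H

17 + H = {2, 7, 12, 17, 22}


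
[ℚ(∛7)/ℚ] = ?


∛7 has minimal polynomial x³ - 7 (irreducible over ℚ since 7 is not a perfect cube)

[ℚ(∛7)/ℚ] = 3


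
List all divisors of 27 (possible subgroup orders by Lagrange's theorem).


Lagrange's theorem: |H| divides |G|
|G| = 27
Divisors of 27: 1, 3, 9, 27

Possible subgroup orders: {1, 3, 9, 27}


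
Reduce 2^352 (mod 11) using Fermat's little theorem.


Fermat's little theorem: if p is prime and gcd(a,p)=1, then a^(p-1) ≡ 1 (mod p)
p = 11 is prime, gcd(2,11) = 1
Reduce exponent: 352 mod 10 = 2
So 2^352 ≡ 2^2 (mod 11)
2^2 mod 11 = 4

2^352 ≡ 4 (mod 11)


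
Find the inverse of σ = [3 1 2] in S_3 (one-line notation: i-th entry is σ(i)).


To find σ⁻¹, swap domain and range:
σ(1) = 3 → σ⁻¹(3) = 1
σ(2) = 1 → σ⁻¹(1) = 2
σ(3) = 2 → σ⁻¹(2) = 3

σ⁻¹ = [2 3 1]


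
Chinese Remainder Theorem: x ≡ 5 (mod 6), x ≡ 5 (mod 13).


m₁ = 6, m₂ = 13, gcd = 1, so CRT applies. M = m₁·m₂ = 78
Let M₁ = M/m₁ = 13, M₂ = M/m₂ = 6
Find y₁ ≡ M₁⁻¹ (mod m₁): 13⁻¹ ≡ 1 (mod 6)
Find y₂ ≡ M₂⁻¹ (mod m₂): 6⁻¹ ≡ 11 (mod 13)
x = a₁·M₁·y₁ + a₂·M₂·y₂ = 5·13·1 + 5·6·11 = 395
Reduce mod 78: x ≡ 5
Check: 5 mod 6 = 5 ✓, 5 mod 13 = 5 ✓

x ≡ 5 (mod 78)


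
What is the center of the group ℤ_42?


Z(G) = {g ∈ G | gx = xg for all x ∈ G}
ℤ_42 is abelian, so Z(G) = G

Z(ℤ_42) = ℤ_42


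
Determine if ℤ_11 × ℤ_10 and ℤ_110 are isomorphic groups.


Comparing ℤ_11 × ℤ_10 and ℤ_110:
gcd(11,10) = 1, so ℤ_11 × ℤ_10 ≅ ℤ_110 (CRT)

Yes, ℤ_11 × ℤ_10 ≅ ℤ_110


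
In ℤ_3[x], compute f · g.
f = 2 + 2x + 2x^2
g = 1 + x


Expand and collect like terms; reduce coefficients mod 3:
x^0: 2·1 = 2 ≡ 2 (mod 3)
x^1: 2·1 + 2·1 = 4 ≡ 1 (mod 3)
x^2: 2·1 + 2·1 = 4 ≡ 1 (mod 3)
x^3: 2·1 = 2 ≡ 2 (mod 3)
Result: 2 + x + x^2 + 2x^3

f · g = 2 + x + x^2 + 2x^3


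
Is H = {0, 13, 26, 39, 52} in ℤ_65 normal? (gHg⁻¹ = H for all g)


H = {0, 13, 26, 39, 52} in ℤ_65
ℤ_65 is abelian; every subgroup of an abelian group is normal

Yes, normal subgroup


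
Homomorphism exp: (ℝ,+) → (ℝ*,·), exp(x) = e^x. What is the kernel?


Kernel = preimage of identity
ker(exp) = {x ∈ ℝ | e^x = 1} = {0}

ker(exp) = {0}


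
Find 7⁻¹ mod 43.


Use the extended Euclidean algorithm to write 1 = 7·s + 43·t; then s mod 43 is the inverse.
Euclidean algorithm:
  7 = 0·43 + 7
  43 = 6·7 + 1
  7 = 7·1 + 0
gcd(7,43) = 1
Back-substitution gives: 7·(-6) + 43·(1) = 1
So 7⁻¹ ≡ -6 ≡ 37 (mod 43)
Check: 7 × 37 = 259 ≡ 1 (mod 43) ✓

7⁻¹ ≡ 37 (mod 43)


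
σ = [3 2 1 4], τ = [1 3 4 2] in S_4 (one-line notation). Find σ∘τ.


σ∘τ: apply τ first, then σ
1 →τ 1 →σ 3
2 →τ 3 →σ 1
3 →τ 4 →σ 4
4 →τ 2 →σ 2

σ∘τ = [3 1 4 2]


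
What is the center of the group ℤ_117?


Z(G) = {g ∈ G | gx = xg for all x ∈ G}
ℤ_117 is abelian, so Z(G) = G

Z(ℤ_117) = ℤ_117


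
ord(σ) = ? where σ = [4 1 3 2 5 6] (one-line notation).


Cycle decomposition: (1 4 2)
Cycle lengths: 3
Order = lcm(3) = 3

ord(σ) = 3


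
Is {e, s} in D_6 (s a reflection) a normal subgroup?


H = {e, s} in D_6 (s a reflection)
r·s·r⁻¹ = sr⁻² ≠ s for n ≥ 3, so {e, s} is not closed under conjugation

No, not a normal subgroup


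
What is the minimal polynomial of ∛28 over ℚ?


∛28 satisfies x³ - 28 = 0, irreducible over ℚ (no rational root; 28 is not a perfect cube)

Minimal polynomial: x³ - 28


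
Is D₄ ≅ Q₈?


Comparing D₄ and Q₈:
D₄ has 5 elements of order 2; Q₈ has only 1

No, D₄ ≇ Q₈


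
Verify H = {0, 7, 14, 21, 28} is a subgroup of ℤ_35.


Subgroup test for H = {0, 7, 14, 21, 28} in (ℤ_35, +):
(1) 0 ∈ H? Yes
(2) Closure: for all a,b ∈ H, (a+b) mod 35 ∈ H? Yes
(3) Inverses: for all a ∈ H, -a mod 35 ∈ H? Yes

Yes, H is a subgroup of ℤ_35


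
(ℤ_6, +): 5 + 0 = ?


Operation: addition mod 6
5 + 0 = (a + b) mod 6 with a = 5, b = 0

5 + 0 = 5


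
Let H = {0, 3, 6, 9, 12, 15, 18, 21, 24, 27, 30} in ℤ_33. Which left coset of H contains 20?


20 + H = {20 + h (mod 33) : h ∈ H}
20+0=20, 20+3=23, 20+6=26, 20+9=29, 20+12=32, 20+15=2, 20+18=5, 20+21=8, 20+24=11, 20+27=14, 20+30=17
20 + H = {2, 5, 8, 11, 14, 17, 20, 23, 26, 29, 32} = 2 + H

20 + H = {2, 5, 8, 11, 14, 17, 20, 23, 26, 29, 32}


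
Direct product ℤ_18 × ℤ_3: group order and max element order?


|ℤ_18 × ℤ_3| = 18 × 3 = 54
Max element order = lcm(18,3) = 18
Cyclic? No (gcd=3)

|ℤ_18×ℤ_3| = 54, max element order = 18


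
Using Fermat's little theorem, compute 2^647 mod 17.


Fermat's little theorem: if p is prime and gcd(a,p)=1, then a^(p-1) ≡ 1 (mod p)
p = 17 is prime, gcd(2,17) = 1
Reduce exponent: 647 mod 16 = 7
So 2^647 ≡ 2^7 (mod 17)
2^7 mod 17 = 9

2^647 ≡ 9 (mod 17)


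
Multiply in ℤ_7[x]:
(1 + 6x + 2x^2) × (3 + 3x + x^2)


Expand and collect like terms; reduce coefficients mod 7:
x^0: 1·3 = 3 ≡ 3 (mod 7)
x^1: 1·3 + 6·3 = 21 ≡ 0 (mod 7)
x^2: 1·1 + 6·3 + 2·3 = 25 ≡ 4 (mod 7)
x^3: 6·1 + 2·3 = 12 ≡ 5 (mod 7)
x^4: 2·1 = 2 ≡ 2 (mod 7)
Result: 3 + 4x^2 + 5x^3 + 2x^4

f · g = 3 + 4x^2 + 5x^3 + 2x^4


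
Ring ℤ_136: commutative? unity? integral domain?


ℤ_136 is a commutative ring with unity 1; 136 = 2×68 is composite, so 2·68 ≡ 0 gives zero divisors (not an integral domain)
Commutative: Yes
Integral domain: No
Has unity: Yes

ℤ_136: Commutative=Yes, Unity=Yes


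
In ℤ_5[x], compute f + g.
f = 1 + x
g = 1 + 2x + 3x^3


Add coefficients mod 5:
x^0: 1 + 1 = 2 (mod 5)
x^1: 1 + 2 = 3 (mod 5)
x^2: 0 + 0 = 0 (mod 5)
x^3: 0 + 3 = 3 (mod 5)
Result: 2 + 3x + 3x^3

f + g = 2 + 3x + 3x^3


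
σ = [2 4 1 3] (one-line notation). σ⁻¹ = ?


To find σ⁻¹, swap domain and range:
σ(1) = 2 → σ⁻¹(2) = 1
σ(2) = 4 → σ⁻¹(4) = 2
σ(3) = 1 → σ⁻¹(1) = 3
σ(4) = 3 → σ⁻¹(3) = 4

σ⁻¹ = [3 1 4 2]


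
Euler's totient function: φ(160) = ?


Factor n: 160 = 2^5 × 5
φ(n) = n · ∏(1 - 1/p) over distinct primes p | n
φ(160) = 160 · (1 - 1/2) · (1 - 1/5) = 64

φ(160) = 64


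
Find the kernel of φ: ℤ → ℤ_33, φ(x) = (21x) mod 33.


Kernel = preimage of identity
ker(φ) = {x ∈ ℤ : 21x ≡ 0 (mod 33)}. gcd(21,33) = 3, so 21x ≡ 0 (mod 33) ⟺ x ≡ 0 (mod 33/3 = 11). Hence ker(φ) = 11ℤ

ker(φ) = 11ℤ


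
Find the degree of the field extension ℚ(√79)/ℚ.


√79 has minimal polynomial x² - 79 (irreducible over ℚ since 79 is squarefree)

[ℚ(√79)/ℚ] = 2


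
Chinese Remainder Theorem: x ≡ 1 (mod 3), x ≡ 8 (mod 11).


m₁ = 3, m₂ = 11, gcd = 1, so CRT applies. M = m₁·m₂ = 33
Let M₁ = M/m₁ = 11, M₂ = M/m₂ = 3
Find y₁ ≡ M₁⁻¹ (mod m₁): 11⁻¹ ≡ 2 (mod 3)
Find y₂ ≡ M₂⁻¹ (mod m₂): 3⁻¹ ≡ 4 (mod 11)
x = a₁·M₁·y₁ + a₂·M₂·y₂ = 1·11·2 + 8·3·4 = 118
Reduce mod 33: x ≡ 19
Check: 19 mod 3 = 1 ✓, 19 mod 11 = 8 ✓

x ≡ 19 (mod 33)


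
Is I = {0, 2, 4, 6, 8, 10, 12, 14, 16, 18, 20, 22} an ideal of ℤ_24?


Check ideal conditions for I = {0, 2, 4, 6, 8, 10, 12, 14, 16, 18, 20, 22} in ℤ_24:
(1) I is an additive subgroup? Yes
(2) For r ∈ ℤ_24 and a ∈ I: r·a ∈ I? Yes

Yes, I is an ideal of ℤ_24


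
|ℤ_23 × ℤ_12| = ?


|A × B| = |A| · |B|
|ℤ_23 × ℤ_12| = 23 × 12 = 276

|ℤ_23 × ℤ_12| = 276


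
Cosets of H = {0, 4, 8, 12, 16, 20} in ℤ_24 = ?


H = {0, 4, 8, 12, 16, 20}, |H| = 6
Number of cosets = |G|/|H| = 24/6 = 4
0 + H = {0, 4, 8, 12, 16, 20}
1 + H = {1, 5, 9, 13, 17, 21}
2 + H = {2, 6, 10, 14, 18, 22}
3 + H = {3, 7, 11, 15, 19, 23}

Cosets: 0+H={0,4,8,12,16,20}; 1+H={1,5,9,13,17,21}; 2+H={2,6,10,14,18,22}; 3+H={3,7,11,15,19,23}


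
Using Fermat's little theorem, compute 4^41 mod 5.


Fermat's little theorem: if p is prime and gcd(a,p)=1, then a^(p-1) ≡ 1 (mod p)
p = 5 is prime, gcd(4,5) = 1
Reduce exponent: 41 mod 4 = 1
So 4^41 ≡ 4^1 (mod 5)
4^1 mod 5 = 4

4^41 ≡ 4 (mod 5)


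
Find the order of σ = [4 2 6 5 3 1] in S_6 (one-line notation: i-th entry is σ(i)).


Cycle decomposition: (1 4 5 3 6)
Cycle lengths: 5
Order = lcm(5) = 5

ord(σ) = 5


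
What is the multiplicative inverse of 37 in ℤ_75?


Use the extended Euclidean algorithm to write 1 = 37·s + 75·t; then s mod 75 is the inverse.
Euclidean algorithm:
  37 = 0·75 + 37
  75 = 2·37 + 1
  37 = 37·1 + 0
gcd(37,75) = 1
Back-substitution gives: 37·(-2) + 75·(1) = 1
So 37⁻¹ ≡ -2 ≡ 73 (mod 75)
Check: 37 × 73 = 2701 ≡ 1 (mod 75) ✓

37⁻¹ ≡ 73 (mod 75)


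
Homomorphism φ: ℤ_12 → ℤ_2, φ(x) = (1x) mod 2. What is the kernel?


Kernel = preimage of identity
ker(φ) = {x ∈ ℤ_12 : 1x ≡ 0 (mod 2)}. Since 2 | 12, φ is well-defined. The kernel is the cyclic subgroup ⟨2⟩ of ℤ_12 (order 6), i.e. {0, 2, 4, 6, 8, 10}

ker(φ) = {0, 2, 4, 6, 8, 10}


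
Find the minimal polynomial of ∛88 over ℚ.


∛88 satisfies x³ - 88 = 0, irreducible over ℚ (no rational root; 88 is not a perfect cube)

Minimal polynomial: x³ - 88


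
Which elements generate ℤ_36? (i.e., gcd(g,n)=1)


g generates ℤ_n iff gcd(g,n) = 1
Prime factors of 36: 2, 3
Generators are g ∈ {1,...,35} not divisible by any of these primes.
Generators: {1, 5, 7, 11, 13, 17, 19, 23, 25, 29, 31, 35}
Number of generators = φ(36) = 12

Generators of ℤ_36 = {1, 5, 7, 11, 13, 17, 19, 23, 25, 29, 31, 35}


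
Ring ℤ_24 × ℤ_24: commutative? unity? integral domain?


Direct product ring; commutative with unity (1,1); but (1,0)·(0,1) = (0,0) gives zero divisors, so not an integral domain
Commutative: Yes
Integral domain: No
Has unity: Yes

ℤ_24 × ℤ_24: Commutative=Yes, Unity=Yes


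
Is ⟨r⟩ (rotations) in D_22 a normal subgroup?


H = ⟨r⟩ (rotations) in D_22
The rotation subgroup ⟨r⟩ has index 2 in D_22, so it is normal

Yes, normal subgroup


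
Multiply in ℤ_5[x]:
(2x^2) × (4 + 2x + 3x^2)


Expand and collect like terms; reduce coefficients mod 5:
x^0: 0·4 = 0 ≡ 0 (mod 5)
x^1: 0·2 + 0·4 = 0 ≡ 0 (mod 5)
x^2: 0·3 + 0·2 + 2·4 = 8 ≡ 3 (mod 5)
x^3: 0·3 + 2·2 = 4 ≡ 4 (mod 5)
x^4: 2·3 = 6 ≡ 1 (mod 5)
Result: 3x^2 + 4x^3 + x^4

f · g = 3x^2 + 4x^3 + x^4


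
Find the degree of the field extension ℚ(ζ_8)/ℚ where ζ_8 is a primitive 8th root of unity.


[ℚ(ζ_n):ℚ] = deg Φ_n(x) = φ(n). Here φ(8) = 4

[ℚ(ζ_8)/ℚ where ζ_8 is a primitive 8th root of unity] = 4


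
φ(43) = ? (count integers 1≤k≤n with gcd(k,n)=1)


Factor n: 43 = 43
φ(n) = n · ∏(1 - 1/p) over distinct primes p | n
φ(43) = 43 · (1 - 1/43) = 42

φ(43) = 42


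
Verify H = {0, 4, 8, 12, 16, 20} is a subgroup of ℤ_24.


Subgroup test for H = {0, 4, 8, 12, 16, 20} in (ℤ_24, +):
(1) 0 ∈ H? Yes
(2) Closure: for all a,b ∈ H, (a+b) mod 24 ∈ H? Yes
(3) Inverses: for all a ∈ H, -a mod 24 ∈ H? Yes

Yes, H is a subgroup of ℤ_24


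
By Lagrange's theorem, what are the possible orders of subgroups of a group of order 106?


Lagrange's theorem: |H| divides |G|
|G| = 106
Divisors of 106: 1, 2, 53, 106

Possible subgroup orders: {1, 2, 53, 106}


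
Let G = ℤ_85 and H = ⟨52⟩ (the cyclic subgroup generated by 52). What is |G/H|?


|⟨52⟩| = n / gcd(52, 85) = 85 / 1 = 85
H is normal (ℤ_85 is abelian).
|G/H| = |G| / |H| = 85 / 85 = 1

|G/H| = 1


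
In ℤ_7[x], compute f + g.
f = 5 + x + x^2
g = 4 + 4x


Add coefficients mod 7:
x^0: 5 + 4 = 2 (mod 7)
x^1: 1 + 4 = 5 (mod 7)
x^2: 1 + 0 = 1 (mod 7)
Result: 2 + 5x + x^2

f + g = 2 + 5x + x^2
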